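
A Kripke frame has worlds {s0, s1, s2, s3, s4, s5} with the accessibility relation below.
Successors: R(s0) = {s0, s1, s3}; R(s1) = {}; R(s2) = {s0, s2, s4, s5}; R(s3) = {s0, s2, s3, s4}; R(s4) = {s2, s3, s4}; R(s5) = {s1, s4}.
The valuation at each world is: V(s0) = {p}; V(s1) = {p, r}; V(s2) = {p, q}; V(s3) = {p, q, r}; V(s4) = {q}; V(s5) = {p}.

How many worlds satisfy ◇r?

4

Let φ = ◇r. Evaluate φ at each world:
  s0 (successors {s0, s1, s3}): φ is true.
  s1 (successors ∅): φ is false.
  s2 (successors {s0, s2, s4, s5}): φ is false.
  s3 (successors {s0, s2, s3, s4}): φ is true.
  s4 (successors {s2, s3, s4}): φ is true.
  s5 (successors {s1, s4}): φ is true.
For instance, at s0:
  At s0: ◇r requires r at some successor in {s0, s1, s3}.
    r holds at s1, so ◇r is true at s0.
Satisfying worlds: {s0, s3, s4, s5}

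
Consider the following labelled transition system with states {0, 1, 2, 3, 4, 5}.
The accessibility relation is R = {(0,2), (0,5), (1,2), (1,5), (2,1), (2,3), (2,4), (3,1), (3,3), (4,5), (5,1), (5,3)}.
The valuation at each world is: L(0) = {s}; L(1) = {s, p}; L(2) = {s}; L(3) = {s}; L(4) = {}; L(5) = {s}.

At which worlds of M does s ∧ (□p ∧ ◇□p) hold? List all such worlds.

none

Let φ = s ∧ (□p ∧ ◇□p). Evaluate φ at each world:
  0 (successors {2, 5}): φ is false.
  1 (successors {2, 5}): φ is false.
  2 (successors {1, 3, 4}): φ is false.
  3 (successors {1, 3}): φ is false.
  4 (successors {5}): φ is false.
  5 (successors {1, 3}): φ is false.
For instance, at 0:
  At 0: s is true, □p ∧ ◇□p is false, so s ∧ (□p ∧ ◇□p) is false.
    At 0: □p is false, ◇□p is false, so □p ∧ ◇□p is false.
      At 0: □p requires p at every successor {2, 5}.
        p fails at 2, so □p is false at 0.
      At 0: ◇□p requires □p at some successor in {2, 5}.
        At 2: □p is false.
        At 5: □p is false.
      So ◇□p is false at 0.
Satisfying worlds: none.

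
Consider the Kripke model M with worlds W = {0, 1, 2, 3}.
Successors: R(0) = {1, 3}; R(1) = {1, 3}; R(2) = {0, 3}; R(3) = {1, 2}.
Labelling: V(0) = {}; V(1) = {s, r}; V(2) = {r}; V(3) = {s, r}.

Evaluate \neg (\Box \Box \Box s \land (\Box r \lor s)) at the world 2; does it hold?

Yes

At 2: \Box \Box \Box s \land (\Box r \lor s) is false, so \neg (\Box \Box \Box s \land (\Box r \lor s)) is true.
  At 2: \Box \Box \Box s is false, \Box r \lor s is false, so \Box \Box \Box s \land (\Box r \lor s) is false.
    At 2: \Box \Box \Box s requires \Box \Box s at every successor {0, 3}.
      \Box \Box s fails at 0, so \Box \Box \Box s is false at 2.
    At 2: \Box r is false, s is false, so \Box r \lor s is false.
      At 2: \Box r requires r at every successor {0, 3}.
        r fails at 0, so \Box r is false at 2.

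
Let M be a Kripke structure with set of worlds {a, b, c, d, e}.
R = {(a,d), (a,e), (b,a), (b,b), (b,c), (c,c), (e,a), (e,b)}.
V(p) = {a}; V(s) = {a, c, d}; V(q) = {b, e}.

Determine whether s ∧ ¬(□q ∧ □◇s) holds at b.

Recall that □ψ holds at a world iff ψ holds at every accessible world, and ◇ψ holds iff ψ holds at some accessible world.
At b: s is false, ¬(□q ∧ □◇s) is true, so s ∧ ¬(□q ∧ □◇s) is false.
  At b: □q ∧ □◇s is false, so ¬(□q ∧ □◇s) is true.
    At b: □q is false, □◇s is true, so □q ∧ □◇s is false.
      At b: □q requires q at every successor {a, b, c}.
        q fails at a, so □q is false at b.
      At b: □◇s requires ◇s at every successor {a, b, c}.
        At a: ◇s is true.
        At b: ◇s is true.
        At c: ◇s is true.
      So □◇s is true at b.

No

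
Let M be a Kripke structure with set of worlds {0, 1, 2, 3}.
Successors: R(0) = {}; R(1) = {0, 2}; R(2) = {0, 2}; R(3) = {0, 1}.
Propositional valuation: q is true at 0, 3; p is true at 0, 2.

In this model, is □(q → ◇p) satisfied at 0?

Recall that □ψ holds at a world iff ψ holds at every accessible world, and ◇ψ holds iff ψ holds at some accessible world.
At 0: no accessible worlds, so □(q → ◇p) holds vacuously.

Yes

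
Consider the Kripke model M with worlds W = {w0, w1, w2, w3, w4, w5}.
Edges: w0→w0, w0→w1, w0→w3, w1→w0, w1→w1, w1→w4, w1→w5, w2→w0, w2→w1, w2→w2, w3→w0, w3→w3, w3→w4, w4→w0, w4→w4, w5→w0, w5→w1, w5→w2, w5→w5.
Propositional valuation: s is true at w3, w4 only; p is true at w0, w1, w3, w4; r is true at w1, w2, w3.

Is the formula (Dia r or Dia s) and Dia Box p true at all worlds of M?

Let φ = (Dia r or Dia s) and Dia Box p. Evaluate φ at each world:
  w0 (successors {w0, w1, w3}): φ is true.
  w1 (successors {w0, w1, w4, w5}): φ is true.
  w2 (successors {w0, w1, w2}): φ is true.
  w3 (successors {w0, w3, w4}): φ is true.
  w4 (successors {w0, w4}): φ is true.
  w5 (successors {w0, w1, w2, w5}): φ is true.
For instance, at w5:
  At w5: Dia r or Dia s is true, Dia Box p is true, so (Dia r or Dia s) and Dia Box p is true.
    At w5: Dia r is true, Dia s is false, so Dia r or Dia s is true.
      At w5: Dia r requires r at some successor in {w0, w1, w2, w5}.
        r holds at w1, so Dia r is true at w5.
      At w5: Dia s requires s at some successor in {w0, w1, w2, w5}.
        At w0: s is false.
        At w1: s is false.
        At w2: s is false.
        At w5: s is false.
      So Dia s is false at w5.
    At w5: Dia Box p requires Box p at some successor in {w0, w1, w2, w5}.
      Box p holds at w0, so Dia Box p is true at w5.

Yes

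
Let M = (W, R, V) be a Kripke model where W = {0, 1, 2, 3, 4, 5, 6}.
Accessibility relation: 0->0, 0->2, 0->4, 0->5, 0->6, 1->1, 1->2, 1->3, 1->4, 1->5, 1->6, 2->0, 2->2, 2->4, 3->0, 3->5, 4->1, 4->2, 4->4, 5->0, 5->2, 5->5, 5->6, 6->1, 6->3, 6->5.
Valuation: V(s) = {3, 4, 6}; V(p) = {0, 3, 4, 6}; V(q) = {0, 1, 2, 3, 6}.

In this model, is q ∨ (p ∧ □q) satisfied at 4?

No

Recall that □ψ holds at a world iff ψ holds at every accessible world, and ◇ψ holds iff ψ holds at some accessible world.
At 4: q is false, p ∧ □q is false, so q ∨ (p ∧ □q) is false.
  At 4: p is true, □q is false, so p ∧ □q is false.
    At 4: □q requires q at every successor {1, 2, 4}.
      q fails at 4, so □q is false at 4.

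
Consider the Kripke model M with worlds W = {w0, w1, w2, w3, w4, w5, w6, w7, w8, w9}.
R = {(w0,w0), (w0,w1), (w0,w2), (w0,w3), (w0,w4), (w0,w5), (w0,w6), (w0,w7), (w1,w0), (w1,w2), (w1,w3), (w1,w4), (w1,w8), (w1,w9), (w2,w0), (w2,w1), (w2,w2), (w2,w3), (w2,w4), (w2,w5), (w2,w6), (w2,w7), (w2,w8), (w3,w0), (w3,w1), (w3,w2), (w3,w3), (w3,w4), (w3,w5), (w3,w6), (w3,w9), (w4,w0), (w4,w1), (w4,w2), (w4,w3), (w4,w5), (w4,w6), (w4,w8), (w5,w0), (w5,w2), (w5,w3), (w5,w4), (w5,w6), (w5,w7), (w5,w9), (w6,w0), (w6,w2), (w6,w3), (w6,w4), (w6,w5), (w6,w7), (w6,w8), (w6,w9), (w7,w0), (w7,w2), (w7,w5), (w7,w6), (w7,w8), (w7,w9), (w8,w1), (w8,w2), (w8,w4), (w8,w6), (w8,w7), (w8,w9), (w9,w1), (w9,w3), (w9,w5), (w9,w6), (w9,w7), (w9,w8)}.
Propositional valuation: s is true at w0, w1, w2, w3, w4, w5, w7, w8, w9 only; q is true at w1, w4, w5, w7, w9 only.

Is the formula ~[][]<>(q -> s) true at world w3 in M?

At w3: [][]<>(q -> s) is true, so ~[][]<>(q -> s) is false.
  At w3: [][]<>(q -> s) requires []<>(q -> s) at every successor {w0, w1, w2, w3, w4, w5, w6, w9}.
    At w0: []<>(q -> s) is true.
    At w1: []<>(q -> s) is true.
    At w2: []<>(q -> s) is true.
    At w3: []<>(q -> s) is true.
    At w4: []<>(q -> s) is true.
    At w5: []<>(q -> s) is true.
    At w6: []<>(q -> s) is true.
    At w9: []<>(q -> s) is true.
  So [][]<>(q -> s) is true at w3.

No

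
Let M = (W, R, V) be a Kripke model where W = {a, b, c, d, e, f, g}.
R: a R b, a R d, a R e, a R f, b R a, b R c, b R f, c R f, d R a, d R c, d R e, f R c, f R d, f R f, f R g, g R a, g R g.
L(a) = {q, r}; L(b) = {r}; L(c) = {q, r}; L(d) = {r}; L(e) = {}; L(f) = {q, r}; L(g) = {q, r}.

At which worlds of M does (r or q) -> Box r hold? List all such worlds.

b, c, e, f, g

Let φ = (r or q) -> Box r. Evaluate φ at each world:
  a (successors {b, d, e, f}): φ is false.
  b (successors {a, c, f}): φ is true.
  c (successors {f}): φ is true.
  d (successors {a, c, e}): φ is false.
  e (successors ∅): φ is true.
  f (successors {c, d, f, g}): φ is true.
  g (successors {a, g}): φ is true.
For instance, at f:
  At f: r or q is true, Box r is true, so (r or q) -> Box r is true.
    At f: Box r requires r at every successor {c, d, f, g}.
      At c: r is true.
      At d: r is true.
      At f: r is true.
      At g: r is true.
    So Box r is true at f.
Satisfying worlds: {b, c, e, f, g}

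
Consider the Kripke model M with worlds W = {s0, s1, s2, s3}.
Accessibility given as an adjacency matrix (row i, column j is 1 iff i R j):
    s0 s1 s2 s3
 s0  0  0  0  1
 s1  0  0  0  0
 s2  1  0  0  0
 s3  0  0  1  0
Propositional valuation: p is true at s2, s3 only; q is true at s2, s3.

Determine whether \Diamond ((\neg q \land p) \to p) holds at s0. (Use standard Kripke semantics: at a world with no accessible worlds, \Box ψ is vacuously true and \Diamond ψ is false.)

At s0: \Diamond ((\neg q \land p) \to p) requires (\neg q \land p) \to p at some successor in {s3}.
  (\neg q \land p) \to p holds at s3, so \Diamond ((\neg q \land p) \to p) is true at s0.

Yes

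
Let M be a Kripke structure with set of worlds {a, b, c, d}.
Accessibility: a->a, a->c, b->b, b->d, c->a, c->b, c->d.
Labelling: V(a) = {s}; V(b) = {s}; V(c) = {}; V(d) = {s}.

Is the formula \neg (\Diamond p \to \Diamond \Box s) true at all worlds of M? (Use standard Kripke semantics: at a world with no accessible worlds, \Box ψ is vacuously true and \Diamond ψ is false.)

Let φ = \neg (\Diamond p \to \Diamond \Box s). Evaluate φ at each world:
  a (successors {a, c}): φ is false.
  b (successors {b, d}): φ is false.
  c (successors {a, b, d}): φ is false.
  d (successors ∅): φ is false.
Detail at a (counterexample):
  At a: \Diamond p \to \Diamond \Box s is true, so \neg (\Diamond p \to \Diamond \Box s) is false.
    At a: \Diamond p is false, \Diamond \Box s is true, so \Diamond p \to \Diamond \Box s is true.
      At a: \Diamond p requires p at some successor in {a, c}.
        At a: p is false.
        At c: p is false.
      So \Diamond p is false at a.
      At a: \Diamond \Box s requires \Box s at some successor in {a, c}.
        \Box s holds at c, so \Diamond \Box s is true at a.

No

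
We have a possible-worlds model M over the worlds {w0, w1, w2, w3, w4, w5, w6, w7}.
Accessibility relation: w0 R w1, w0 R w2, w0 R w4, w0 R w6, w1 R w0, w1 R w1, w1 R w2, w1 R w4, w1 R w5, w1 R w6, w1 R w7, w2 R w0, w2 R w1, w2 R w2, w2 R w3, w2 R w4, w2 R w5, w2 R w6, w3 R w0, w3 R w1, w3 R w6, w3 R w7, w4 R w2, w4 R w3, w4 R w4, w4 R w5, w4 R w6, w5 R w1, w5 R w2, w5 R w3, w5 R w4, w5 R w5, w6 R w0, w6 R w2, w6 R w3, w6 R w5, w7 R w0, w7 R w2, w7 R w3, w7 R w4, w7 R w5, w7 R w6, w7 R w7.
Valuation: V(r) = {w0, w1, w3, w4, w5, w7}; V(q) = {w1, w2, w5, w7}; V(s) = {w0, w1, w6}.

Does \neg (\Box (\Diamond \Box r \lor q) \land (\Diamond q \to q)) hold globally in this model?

Yes

Let φ = \neg (\Box (\Diamond \Box r \lor q) \land (\Diamond q \to q)). Evaluate φ at each world:
  w0 (successors {w1, w2, w4, w6}): φ is true.
  w1 (successors {w0, w1, w2, w4, w5, w6, w7}): φ is true.
  w2 (successors {w0, w1, w2, w3, w4, w5, w6}): φ is true.
  w3 (successors {w0, w1, w6, w7}): φ is true.
  w4 (successors {w2, w3, w4, w5, w6}): φ is true.
  w5 (successors {w1, w2, w3, w4, w5}): φ is true.
  w6 (successors {w0, w2, w3, w5}): φ is true.
  w7 (successors {w0, w2, w3, w4, w5, w6, w7}): φ is true.
For instance, at w0:
  At w0: \Box (\Diamond \Box r \lor q) \land (\Diamond q \to q) is false, so \neg (\Box (\Diamond \Box r \lor q) \land (\Diamond q \to q)) is true.
    At w0: \Box (\Diamond \Box r \lor q) is false, \Diamond q \to q is false, so \Box (\Diamond \Box r \lor q) \land (\Diamond q \to q) is false.
      At w0: \Box (\Diamond \Box r \lor q) requires \Diamond \Box r \lor q at every successor {w1, w2, w4, w6}.
        \Diamond \Box r \lor q fails at w4, so \Box (\Diamond \Box r \lor q) is false at w0.
      At w0: \Diamond q is true, q is false, so \Diamond q \to q is false.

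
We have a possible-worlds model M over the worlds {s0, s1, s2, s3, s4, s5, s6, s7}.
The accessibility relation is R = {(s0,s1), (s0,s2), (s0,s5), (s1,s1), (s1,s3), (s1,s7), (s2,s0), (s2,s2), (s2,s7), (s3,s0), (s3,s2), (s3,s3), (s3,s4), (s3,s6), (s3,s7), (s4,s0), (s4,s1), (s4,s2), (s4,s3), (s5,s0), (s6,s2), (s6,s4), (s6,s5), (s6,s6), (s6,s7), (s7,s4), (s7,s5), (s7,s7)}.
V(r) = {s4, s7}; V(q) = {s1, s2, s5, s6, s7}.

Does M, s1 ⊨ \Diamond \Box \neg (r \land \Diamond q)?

Recall that \Box ψ holds at a world iff ψ holds at every accessible world, and \Diamond ψ holds iff ψ holds at some accessible world.
At s1: \Diamond \Box \neg (r \land \Diamond q) requires \Box \neg (r \land \Diamond q) at some successor in {s1, s3, s7}.
  At s1: \Box \neg (r \land \Diamond q) is false.
  At s3: \Box \neg (r \land \Diamond q) is false.
  At s7: \Box \neg (r \land \Diamond q) is false.
So \Diamond \Box \neg (r \land \Diamond q) is false at s1.

No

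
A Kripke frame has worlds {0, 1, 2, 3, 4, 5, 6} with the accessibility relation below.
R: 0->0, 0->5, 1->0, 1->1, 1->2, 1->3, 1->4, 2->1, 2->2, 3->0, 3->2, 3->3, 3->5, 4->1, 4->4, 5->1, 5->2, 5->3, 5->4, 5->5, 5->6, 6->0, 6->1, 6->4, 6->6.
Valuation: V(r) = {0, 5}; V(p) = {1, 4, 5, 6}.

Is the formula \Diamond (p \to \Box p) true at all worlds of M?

Recall that \Box ψ holds at a world iff ψ holds at every accessible world, and \Diamond ψ holds iff ψ holds at some accessible world.
Let φ = \Diamond (p \to \Box p). Evaluate φ at each world:
  0 (successors {0, 5}): φ is true.
  1 (successors {0, 1, 2, 3, 4}): φ is true.
  2 (successors {1, 2}): φ is true.
  3 (successors {0, 2, 3, 5}): φ is true.
  4 (successors {1, 4}): φ is true.
  5 (successors {1, 2, 3, 4, 5, 6}): φ is true.
  6 (successors {0, 1, 4, 6}): φ is true.
For instance, at 2:
  At 2: \Diamond (p \to \Box p) requires p \to \Box p at some successor in {1, 2}.
    p \to \Box p holds at 2, so \Diamond (p \to \Box p) is true at 2.
      At 2: p is false, \Box p is false, so p \to \Box p is true.

Yes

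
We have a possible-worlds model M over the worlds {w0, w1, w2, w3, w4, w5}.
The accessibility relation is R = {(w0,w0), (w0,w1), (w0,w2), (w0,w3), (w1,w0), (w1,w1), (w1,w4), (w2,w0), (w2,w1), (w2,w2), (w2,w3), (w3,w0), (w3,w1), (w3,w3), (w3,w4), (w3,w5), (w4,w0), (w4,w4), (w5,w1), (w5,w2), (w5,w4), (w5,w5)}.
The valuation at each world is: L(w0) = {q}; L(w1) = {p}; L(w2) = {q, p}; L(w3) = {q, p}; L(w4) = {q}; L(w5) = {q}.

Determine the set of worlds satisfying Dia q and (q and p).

w2, w3

Recall that Dia ψ holds at a world iff ψ holds at some accessible world.
Let φ = Dia q and (q and p). Evaluate φ at each world:
  w0 (successors {w0, w1, w2, w3}): φ is false.
  w1 (successors {w0, w1, w4}): φ is false.
  w2 (successors {w0, w1, w2, w3}): φ is true.
  w3 (successors {w0, w1, w3, w4, w5}): φ is true.
  w4 (successors {w0, w4}): φ is false.
  w5 (successors {w1, w2, w4, w5}): φ is false.
For instance, at w0:
  At w0: Dia q is true, q and p is false, so Dia q and (q and p) is false.
    At w0: Dia q requires q at some successor in {w0, w1, w2, w3}.
      q holds at w0, so Dia q is true at w0.
Satisfying worlds: {w2, w3}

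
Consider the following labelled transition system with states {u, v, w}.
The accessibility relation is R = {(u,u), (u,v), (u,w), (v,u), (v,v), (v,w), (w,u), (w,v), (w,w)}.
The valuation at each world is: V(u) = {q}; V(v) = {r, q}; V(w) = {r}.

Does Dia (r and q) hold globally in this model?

Let φ = Dia (r and q). Evaluate φ at each world:
  u (successors {u, v, w}): φ is true.
  v (successors {u, v, w}): φ is true.
  w (successors {u, v, w}): φ is true.
For instance, at v:
  At v: Dia (r and q) requires r and q at some successor in {u, v, w}.
    r and q holds at v, so Dia (r and q) is true at v.

Yes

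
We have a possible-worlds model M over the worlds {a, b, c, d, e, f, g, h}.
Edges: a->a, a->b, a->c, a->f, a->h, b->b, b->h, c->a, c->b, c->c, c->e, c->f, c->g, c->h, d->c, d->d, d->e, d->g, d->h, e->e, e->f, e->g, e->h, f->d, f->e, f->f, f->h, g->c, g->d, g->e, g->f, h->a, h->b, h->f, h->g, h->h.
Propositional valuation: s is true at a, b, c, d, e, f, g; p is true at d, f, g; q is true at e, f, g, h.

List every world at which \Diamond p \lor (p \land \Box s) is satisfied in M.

a, c, d, e, f, g, h

Let φ = \Diamond p \lor (p \land \Box s). Evaluate φ at each world:
  a (successors {a, b, c, f, h}): φ is true.
  b (successors {b, h}): φ is false.
  c (successors {a, b, c, e, f, g, h}): φ is true.
  d (successors {c, d, e, g, h}): φ is true.
  e (successors {e, f, g, h}): φ is true.
  f (successors {d, e, f, h}): φ is true.
  g (successors {c, d, e, f}): φ is true.
  h (successors {a, b, f, g, h}): φ is true.
For instance, at b:
  At b: \Diamond p is false, p \land \Box s is false, so \Diamond p \lor (p \land \Box s) is false.
    At b: \Diamond p requires p at some successor in {b, h}.
      At b: p is false.
      At h: p is false.
    So \Diamond p is false at b.
    At b: p is false, \Box s is false, so p \land \Box s is false.
      At b: \Box s requires s at every successor {b, h}.
        s fails at h, so \Box s is false at b.
Satisfying worlds: {a, c, d, e, f, g, h}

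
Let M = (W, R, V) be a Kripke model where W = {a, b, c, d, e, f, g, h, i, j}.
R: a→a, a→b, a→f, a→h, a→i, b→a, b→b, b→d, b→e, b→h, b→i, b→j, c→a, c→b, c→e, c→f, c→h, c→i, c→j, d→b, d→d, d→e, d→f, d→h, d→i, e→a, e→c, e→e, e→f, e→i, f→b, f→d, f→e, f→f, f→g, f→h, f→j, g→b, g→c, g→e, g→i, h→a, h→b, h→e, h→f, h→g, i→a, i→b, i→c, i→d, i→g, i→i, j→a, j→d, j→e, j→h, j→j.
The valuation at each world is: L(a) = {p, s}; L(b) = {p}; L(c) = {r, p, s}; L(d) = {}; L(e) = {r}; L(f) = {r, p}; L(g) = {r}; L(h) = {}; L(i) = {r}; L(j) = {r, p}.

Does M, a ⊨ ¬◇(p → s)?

At a: ◇(p → s) is true, so ¬◇(p → s) is false.
  At a: ◇(p → s) requires p → s at some successor in {a, b, f, h, i}.
    p → s holds at a, so ◇(p → s) is true at a.

No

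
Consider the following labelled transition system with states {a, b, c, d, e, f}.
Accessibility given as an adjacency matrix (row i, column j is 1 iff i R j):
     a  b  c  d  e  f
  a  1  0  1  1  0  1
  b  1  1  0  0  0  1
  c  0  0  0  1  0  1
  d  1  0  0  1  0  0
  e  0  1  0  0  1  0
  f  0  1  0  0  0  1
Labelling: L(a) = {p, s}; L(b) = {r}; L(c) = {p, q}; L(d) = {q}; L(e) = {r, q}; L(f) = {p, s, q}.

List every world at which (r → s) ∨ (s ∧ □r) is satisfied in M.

a, c, d, f

Let φ = (r → s) ∨ (s ∧ □r). Evaluate φ at each world:
  a (successors {a, c, d, f}): φ is true.
  b (successors {a, b, f}): φ is false.
  c (successors {d, f}): φ is true.
  d (successors {a, d}): φ is true.
  e (successors {b, e}): φ is false.
  f (successors {b, f}): φ is true.
For instance, at b:
  At b: r → s is false, s ∧ □r is false, so (r → s) ∨ (s ∧ □r) is false.
    At b: s is false, □r is false, so s ∧ □r is false.
      At b: □r requires r at every successor {a, b, f}.
        r fails at a, so □r is false at b.
Satisfying worlds: {a, c, d, f}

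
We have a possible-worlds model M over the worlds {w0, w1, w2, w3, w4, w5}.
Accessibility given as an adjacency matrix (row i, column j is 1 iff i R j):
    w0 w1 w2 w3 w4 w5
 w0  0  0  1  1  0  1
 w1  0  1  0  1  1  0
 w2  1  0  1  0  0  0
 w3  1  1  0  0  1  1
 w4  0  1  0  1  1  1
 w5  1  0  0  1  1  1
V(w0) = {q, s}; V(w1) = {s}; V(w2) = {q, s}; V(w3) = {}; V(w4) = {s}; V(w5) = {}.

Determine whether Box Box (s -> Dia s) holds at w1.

Yes

Recall that Box ψ holds at a world iff ψ holds at every accessible world, and Dia ψ holds iff ψ holds at some accessible world.
At w1: Box Box (s -> Dia s) requires Box (s -> Dia s) at every successor {w1, w3, w4}.
    At w1: Box (s -> Dia s) requires s -> Dia s at every successor {w1, w3, w4}.
      At w1: s -> Dia s is true.
      At w3: s -> Dia s is true.
      At w4: s -> Dia s is true.
    So Box (s -> Dia s) is true at w1.
    At w3: Box (s -> Dia s) requires s -> Dia s at every successor {w0, w1, w4, w5}.
      At w0: s -> Dia s is true.
      At w1: s -> Dia s is true.
      At w4: s -> Dia s is true.
      At w5: s -> Dia s is true.
    So Box (s -> Dia s) is true at w3.
    At w4: Box (s -> Dia s) requires s -> Dia s at every successor {w1, w3, w4, w5}.
      At w1: s -> Dia s is true.
      At w3: s -> Dia s is true.
      At w4: s -> Dia s is true.
      At w5: s -> Dia s is true.
    So Box (s -> Dia s) is true at w4.
So Box Box (s -> Dia s) is true at w1.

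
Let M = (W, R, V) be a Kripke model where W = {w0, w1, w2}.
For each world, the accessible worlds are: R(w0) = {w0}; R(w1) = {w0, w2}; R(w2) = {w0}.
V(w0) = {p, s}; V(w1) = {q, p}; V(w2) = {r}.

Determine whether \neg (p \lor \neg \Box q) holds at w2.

No

At w2: p \lor \neg \Box q is true, so \neg (p \lor \neg \Box q) is false.
  At w2: p is false, \neg \Box q is true, so p \lor \neg \Box q is true.
    At w2: \Box q is false, so \neg \Box q is true.
      At w2: \Box q requires q at every successor {w0}.
        q fails at w0, so \Box q is false at w2.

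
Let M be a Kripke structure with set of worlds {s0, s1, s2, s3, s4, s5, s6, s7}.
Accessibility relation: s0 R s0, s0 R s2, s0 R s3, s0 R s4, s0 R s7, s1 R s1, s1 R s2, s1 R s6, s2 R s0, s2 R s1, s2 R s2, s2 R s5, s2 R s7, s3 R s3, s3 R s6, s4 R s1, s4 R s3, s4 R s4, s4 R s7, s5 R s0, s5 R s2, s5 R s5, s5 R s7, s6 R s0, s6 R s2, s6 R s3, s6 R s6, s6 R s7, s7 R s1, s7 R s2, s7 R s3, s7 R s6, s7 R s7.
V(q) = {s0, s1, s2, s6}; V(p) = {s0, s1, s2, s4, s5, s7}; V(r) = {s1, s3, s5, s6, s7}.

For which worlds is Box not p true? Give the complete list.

s3

Let φ = Box not p. Evaluate φ at each world:
  s0 (successors {s0, s2, s3, s4, s7}): φ is false.
  s1 (successors {s1, s2, s6}): φ is false.
  s2 (successors {s0, s1, s2, s5, s7}): φ is false.
  s3 (successors {s3, s6}): φ is true.
  s4 (successors {s1, s3, s4, s7}): φ is false.
  s5 (successors {s0, s2, s5, s7}): φ is false.
  s6 (successors {s0, s2, s3, s6, s7}): φ is false.
  s7 (successors {s1, s2, s3, s6, s7}): φ is false.
For instance, at s4:
  At s4: Box not p requires not p at every successor {s1, s3, s4, s7}.
    not p fails at s1, so Box not p is false at s4.
Satisfying worlds: {s3}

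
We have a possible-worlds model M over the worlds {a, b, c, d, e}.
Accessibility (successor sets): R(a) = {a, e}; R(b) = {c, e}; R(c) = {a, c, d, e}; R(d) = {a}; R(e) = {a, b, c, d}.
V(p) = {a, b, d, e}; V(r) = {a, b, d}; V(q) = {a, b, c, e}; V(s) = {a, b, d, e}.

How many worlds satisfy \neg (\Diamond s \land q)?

Let φ = \neg (\Diamond s \land q). Evaluate φ at each world:
  a (successors {a, e}): φ is false.
  b (successors {c, e}): φ is false.
  c (successors {a, c, d, e}): φ is false.
  d (successors {a}): φ is true.
  e (successors {a, b, c, d}): φ is false.
For instance, at d:
  At d: \Diamond s \land q is false, so \neg (\Diamond s \land q) is true.
    At d: \Diamond s is true, q is false, so \Diamond s \land q is false.
      At d: \Diamond s requires s at some successor in {a}.
        s holds at a, so \Diamond s is true at d.
Satisfying worlds: {d}

1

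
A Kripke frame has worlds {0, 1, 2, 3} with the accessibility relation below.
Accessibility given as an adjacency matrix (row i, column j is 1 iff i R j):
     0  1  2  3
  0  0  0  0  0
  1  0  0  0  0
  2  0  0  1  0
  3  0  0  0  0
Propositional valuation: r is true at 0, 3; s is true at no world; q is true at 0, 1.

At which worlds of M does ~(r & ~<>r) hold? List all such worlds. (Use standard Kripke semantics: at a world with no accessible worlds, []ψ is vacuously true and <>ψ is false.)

1, 2

Let φ = ~(r & ~<>r). Evaluate φ at each world:
  0 (successors ∅): φ is false.
  1 (successors ∅): φ is true.
  2 (successors {2}): φ is true.
  3 (successors ∅): φ is false.
For instance, at 2:
  At 2: r & ~<>r is false, so ~(r & ~<>r) is true.
    At 2: r is false, ~<>r is true, so r & ~<>r is false.
      At 2: <>r is false, so ~<>r is true.
Satisfying worlds: {1, 2}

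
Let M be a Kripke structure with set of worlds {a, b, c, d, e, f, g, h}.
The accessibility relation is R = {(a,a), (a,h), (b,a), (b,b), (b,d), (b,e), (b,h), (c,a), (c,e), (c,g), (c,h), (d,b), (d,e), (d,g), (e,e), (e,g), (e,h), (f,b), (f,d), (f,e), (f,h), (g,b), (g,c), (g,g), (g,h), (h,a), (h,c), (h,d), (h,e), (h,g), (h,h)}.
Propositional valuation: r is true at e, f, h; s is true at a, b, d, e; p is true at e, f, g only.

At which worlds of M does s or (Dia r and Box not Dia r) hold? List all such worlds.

a, b, d, e

Recall that Box ψ holds at a world iff ψ holds at every accessible world, and Dia ψ holds iff ψ holds at some accessible world.
Let φ = s or (Dia r and Box not Dia r). Evaluate φ at each world:
  a (successors {a, h}): φ is true.
  b (successors {a, b, d, e, h}): φ is true.
  c (successors {a, e, g, h}): φ is false.
  d (successors {b, e, g}): φ is true.
  e (successors {e, g, h}): φ is true.
  f (successors {b, d, e, h}): φ is false.
  g (successors {b, c, g, h}): φ is false.
  h (successors {a, c, d, e, g, h}): φ is false.
For instance, at f:
  At f: s is false, Dia r and Box not Dia r is false, so s or (Dia r and Box not Dia r) is false.
    At f: Dia r is true, Box not Dia r is false, so Dia r and Box not Dia r is false.
      At f: Dia r requires r at some successor in {b, d, e, h}.
        r holds at e, so Dia r is true at f.
      At f: Box not Dia r requires not Dia r at every successor {b, d, e, h}.
        not Dia r fails at b, so Box not Dia r is false at f.
Satisfying worlds: {a, b, d, e}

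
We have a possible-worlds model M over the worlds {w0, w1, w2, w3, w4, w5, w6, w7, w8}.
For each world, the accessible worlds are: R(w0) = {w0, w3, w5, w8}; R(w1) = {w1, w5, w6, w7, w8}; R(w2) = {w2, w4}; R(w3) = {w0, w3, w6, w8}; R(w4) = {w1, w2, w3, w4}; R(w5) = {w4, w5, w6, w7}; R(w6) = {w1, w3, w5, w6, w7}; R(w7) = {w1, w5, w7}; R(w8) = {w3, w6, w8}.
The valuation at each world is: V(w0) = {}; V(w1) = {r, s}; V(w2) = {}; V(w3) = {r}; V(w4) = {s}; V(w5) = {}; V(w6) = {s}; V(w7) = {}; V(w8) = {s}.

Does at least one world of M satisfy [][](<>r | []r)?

No

Recall that []ψ holds at a world iff ψ holds at every accessible world, and <>ψ holds iff ψ holds at some accessible world.
Let φ = [][](<>r | []r). Evaluate φ at each world:
  w0 (successors {w0, w3, w5, w8}): φ is false.
  w1 (successors {w1, w5, w6, w7, w8}): φ is false.
  w2 (successors {w2, w4}): φ is false.
  w3 (successors {w0, w3, w6, w8}): φ is false.
  w4 (successors {w1, w2, w3, w4}): φ is false.
  w5 (successors {w4, w5, w6, w7}): φ is false.
  w6 (successors {w1, w3, w5, w6, w7}): φ is false.
  w7 (successors {w1, w5, w7}): φ is false.
  w8 (successors {w3, w6, w8}): φ is false.
For instance, at w2:
  At w2: [][](<>r | []r) requires [](<>r | []r) at every successor {w2, w4}.
    [](<>r | []r) fails at w2, so [][](<>r | []r) is false at w2.
      At w2: [](<>r | []r) requires <>r | []r at every successor {w2, w4}.
        <>r | []r fails at w2, so [](<>r | []r) is false at w2.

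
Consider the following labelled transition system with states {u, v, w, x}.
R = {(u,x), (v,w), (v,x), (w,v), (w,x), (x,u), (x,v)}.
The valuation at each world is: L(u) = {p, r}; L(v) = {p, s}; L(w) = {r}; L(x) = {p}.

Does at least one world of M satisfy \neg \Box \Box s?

Recall that \Box ψ holds at a world iff ψ holds at every accessible world, and \Diamond ψ holds iff ψ holds at some accessible world.
Let φ = \neg \Box \Box s. Evaluate φ at each world:
  u (successors {x}): φ is true.
  v (successors {w, x}): φ is true.
  w (successors {v, x}): φ is true.
  x (successors {u, v}): φ is true.
Detail at u (witness):
  At u: \Box \Box s is false, so \neg \Box \Box s is true.
    At u: \Box \Box s requires \Box s at every successor {x}.
      \Box s fails at x, so \Box \Box s is false at u.

Yes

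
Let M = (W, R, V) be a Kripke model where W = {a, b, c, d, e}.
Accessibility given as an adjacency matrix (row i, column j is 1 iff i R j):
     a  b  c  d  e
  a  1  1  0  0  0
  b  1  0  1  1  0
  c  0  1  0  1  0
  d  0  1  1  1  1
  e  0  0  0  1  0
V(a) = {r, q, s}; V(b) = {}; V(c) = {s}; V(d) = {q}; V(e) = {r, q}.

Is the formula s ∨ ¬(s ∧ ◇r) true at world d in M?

Yes

At d: s is false, ¬(s ∧ ◇r) is true, so s ∨ ¬(s ∧ ◇r) is true.
  At d: s ∧ ◇r is false, so ¬(s ∧ ◇r) is true.
    At d: s is false, ◇r is true, so s ∧ ◇r is false.
      At d: ◇r requires r at some successor in {b, c, d, e}.
        r holds at e, so ◇r is true at d.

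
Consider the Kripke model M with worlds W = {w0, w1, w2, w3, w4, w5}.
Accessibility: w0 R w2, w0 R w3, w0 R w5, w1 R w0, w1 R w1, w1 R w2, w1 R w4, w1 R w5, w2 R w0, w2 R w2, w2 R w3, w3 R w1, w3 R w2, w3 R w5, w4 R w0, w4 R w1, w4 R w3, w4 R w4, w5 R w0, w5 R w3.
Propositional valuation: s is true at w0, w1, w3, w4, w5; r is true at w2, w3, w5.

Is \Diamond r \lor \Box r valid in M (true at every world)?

Recall that \Box ψ holds at a world iff ψ holds at every accessible world, and \Diamond ψ holds iff ψ holds at some accessible world.
Let φ = \Diamond r \lor \Box r. Evaluate φ at each world:
  w0 (successors {w2, w3, w5}): φ is true.
  w1 (successors {w0, w1, w2, w4, w5}): φ is true.
  w2 (successors {w0, w2, w3}): φ is true.
  w3 (successors {w1, w2, w5}): φ is true.
  w4 (successors {w0, w1, w3, w4}): φ is true.
  w5 (successors {w0, w3}): φ is true.
For instance, at w3:
  At w3: \Diamond r is true, \Box r is false, so \Diamond r \lor \Box r is true.
    At w3: \Diamond r requires r at some successor in {w1, w2, w5}.
      r holds at w2, so \Diamond r is true at w3.
    At w3: \Box r requires r at every successor {w1, w2, w5}.
      r fails at w1, so \Box r is false at w3.

Yes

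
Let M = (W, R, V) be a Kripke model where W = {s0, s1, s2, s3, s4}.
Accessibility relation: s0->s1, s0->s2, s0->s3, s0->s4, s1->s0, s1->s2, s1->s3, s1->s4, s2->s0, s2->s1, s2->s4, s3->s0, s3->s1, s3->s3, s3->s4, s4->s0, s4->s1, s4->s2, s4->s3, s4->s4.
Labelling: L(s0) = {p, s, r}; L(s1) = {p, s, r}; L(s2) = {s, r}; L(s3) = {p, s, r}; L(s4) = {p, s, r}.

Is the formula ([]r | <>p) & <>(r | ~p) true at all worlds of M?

Recall that []ψ holds at a world iff ψ holds at every accessible world, and <>ψ holds iff ψ holds at some accessible world.
Let φ = ([]r | <>p) & <>(r | ~p). Evaluate φ at each world:
  s0 (successors {s1, s2, s3, s4}): φ is true.
  s1 (successors {s0, s2, s3, s4}): φ is true.
  s2 (successors {s0, s1, s4}): φ is true.
  s3 (successors {s0, s1, s3, s4}): φ is true.
  s4 (successors {s0, s1, s2, s3, s4}): φ is true.
For instance, at s4:
  At s4: []r | <>p is true, <>(r | ~p) is true, so ([]r | <>p) & <>(r | ~p) is true.
    At s4: []r is true, <>p is true, so []r | <>p is true.
      At s4: []r requires r at every successor {s0, s1, s2, s3, s4}.
        At s0: r is true.
        At s1: r is true.
        At s2: r is true.
        At s3: r is true.
        At s4: r is true.
      So []r is true at s4.
      At s4: <>p requires p at some successor in {s0, s1, s2, s3, s4}.
        p holds at s0, so <>p is true at s4.
    At s4: <>(r | ~p) requires r | ~p at some successor in {s0, s1, s2, s3, s4}.
      r | ~p holds at s0, so <>(r | ~p) is true at s4.

Yes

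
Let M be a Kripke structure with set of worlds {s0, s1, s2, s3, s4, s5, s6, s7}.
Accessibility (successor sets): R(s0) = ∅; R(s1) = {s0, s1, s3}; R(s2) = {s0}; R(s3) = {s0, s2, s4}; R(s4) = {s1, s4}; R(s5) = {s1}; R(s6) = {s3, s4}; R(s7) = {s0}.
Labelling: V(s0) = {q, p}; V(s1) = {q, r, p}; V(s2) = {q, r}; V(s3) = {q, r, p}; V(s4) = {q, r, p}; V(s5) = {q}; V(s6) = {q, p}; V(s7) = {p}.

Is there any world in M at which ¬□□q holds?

No

Recall that □ψ holds at a world iff ψ holds at every accessible world, and ◇ψ holds iff ψ holds at some accessible world.
Let φ = ¬□□q. Evaluate φ at each world:
  s0 (successors ∅): φ is false.
  s1 (successors {s0, s1, s3}): φ is false.
  s2 (successors {s0}): φ is false.
  s3 (successors {s0, s2, s4}): φ is false.
  s4 (successors {s1, s4}): φ is false.
  s5 (successors {s1}): φ is false.
  s6 (successors {s3, s4}): φ is false.
  s7 (successors {s0}): φ is false.
For instance, at s7:
  At s7: □□q is true, so ¬□□q is false.
    At s7: □□q requires □q at every successor {s0}.
      At s0: □q is true.
    So □□q is true at s7.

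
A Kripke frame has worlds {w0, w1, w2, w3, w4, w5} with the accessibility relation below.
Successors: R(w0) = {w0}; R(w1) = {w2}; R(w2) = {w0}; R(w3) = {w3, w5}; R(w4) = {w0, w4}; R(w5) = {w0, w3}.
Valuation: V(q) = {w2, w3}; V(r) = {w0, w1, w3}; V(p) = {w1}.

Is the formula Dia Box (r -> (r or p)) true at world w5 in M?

At w5: Dia Box (r -> (r or p)) requires Box (r -> (r or p)) at some successor in {w0, w3}.
  Box (r -> (r or p)) holds at w0, so Dia Box (r -> (r or p)) is true at w5.
    At w0: Box (r -> (r or p)) requires r -> (r or p) at every successor {w0}.
      At w0: r -> (r or p) is true.
    So Box (r -> (r or p)) is true at w0.

Yes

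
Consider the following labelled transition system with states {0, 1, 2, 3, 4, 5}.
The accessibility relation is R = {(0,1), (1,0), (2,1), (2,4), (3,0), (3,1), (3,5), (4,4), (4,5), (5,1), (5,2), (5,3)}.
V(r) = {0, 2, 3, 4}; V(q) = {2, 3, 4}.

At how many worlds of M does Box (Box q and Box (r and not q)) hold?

0

Recall that Box ψ holds at a world iff ψ holds at every accessible world, and Dia ψ holds iff ψ holds at some accessible world.
Let φ = Box (Box q and Box (r and not q)). Evaluate φ at each world:
  0 (successors {1}): φ is false.
  1 (successors {0}): φ is false.
  2 (successors {1, 4}): φ is false.
  3 (successors {0, 1, 5}): φ is false.
  4 (successors {4, 5}): φ is false.
  5 (successors {1, 2, 3}): φ is false.
For instance, at 2:
  At 2: Box (Box q and Box (r and not q)) requires Box q and Box (r and not q) at every successor {1, 4}.
    Box q and Box (r and not q) fails at 1, so Box (Box q and Box (r and not q)) is false at 2.
      At 1: Box q is false, Box (r and not q) is true, so Box q and Box (r and not q) is false.
Satisfying worlds: none.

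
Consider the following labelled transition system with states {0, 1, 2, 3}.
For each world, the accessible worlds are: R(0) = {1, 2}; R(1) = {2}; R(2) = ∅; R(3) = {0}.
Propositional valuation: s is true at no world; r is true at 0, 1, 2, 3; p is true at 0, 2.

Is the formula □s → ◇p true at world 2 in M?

At 2: □s is true, ◇p is false, so □s → ◇p is false.
  At 2: no accessible worlds, so □s holds vacuously.
  At 2: no accessible worlds, so ◇p is false.

No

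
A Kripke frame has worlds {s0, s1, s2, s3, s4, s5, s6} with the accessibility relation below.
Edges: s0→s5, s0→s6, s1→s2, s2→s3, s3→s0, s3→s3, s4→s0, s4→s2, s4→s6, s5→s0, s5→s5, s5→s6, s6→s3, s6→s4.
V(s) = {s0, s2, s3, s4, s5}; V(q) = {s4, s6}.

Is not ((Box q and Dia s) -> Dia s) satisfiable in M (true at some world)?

No

Let φ = not ((Box q and Dia s) -> Dia s). Evaluate φ at each world:
  s0 (successors {s5, s6}): φ is false.
  s1 (successors {s2}): φ is false.
  s2 (successors {s3}): φ is false.
  s3 (successors {s0, s3}): φ is false.
  s4 (successors {s0, s2, s6}): φ is false.
  s5 (successors {s0, s5, s6}): φ is false.
  s6 (successors {s3, s4}): φ is false.
For instance, at s3:
  At s3: (Box q and Dia s) -> Dia s is true, so not ((Box q and Dia s) -> Dia s) is false.
    At s3: Box q and Dia s is false, Dia s is true, so (Box q and Dia s) -> Dia s is true.
      At s3: Box q is false, Dia s is true, so Box q and Dia s is false.
      At s3: Dia s requires s at some successor in {s0, s3}.
        s holds at s0, so Dia s is true at s3.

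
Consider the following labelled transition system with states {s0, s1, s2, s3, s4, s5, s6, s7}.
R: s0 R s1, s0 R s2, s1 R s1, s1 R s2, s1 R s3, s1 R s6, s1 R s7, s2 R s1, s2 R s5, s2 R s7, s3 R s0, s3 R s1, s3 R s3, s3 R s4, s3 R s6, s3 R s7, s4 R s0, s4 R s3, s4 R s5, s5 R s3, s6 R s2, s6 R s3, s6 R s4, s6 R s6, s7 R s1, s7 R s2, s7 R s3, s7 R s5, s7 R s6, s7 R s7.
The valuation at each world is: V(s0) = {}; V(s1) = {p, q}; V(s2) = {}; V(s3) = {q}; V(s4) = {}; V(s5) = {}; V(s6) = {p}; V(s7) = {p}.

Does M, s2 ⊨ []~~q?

At s2: []~~q requires ~~q at every successor {s1, s5, s7}.
  ~~q fails at s5, so []~~q is false at s2.

No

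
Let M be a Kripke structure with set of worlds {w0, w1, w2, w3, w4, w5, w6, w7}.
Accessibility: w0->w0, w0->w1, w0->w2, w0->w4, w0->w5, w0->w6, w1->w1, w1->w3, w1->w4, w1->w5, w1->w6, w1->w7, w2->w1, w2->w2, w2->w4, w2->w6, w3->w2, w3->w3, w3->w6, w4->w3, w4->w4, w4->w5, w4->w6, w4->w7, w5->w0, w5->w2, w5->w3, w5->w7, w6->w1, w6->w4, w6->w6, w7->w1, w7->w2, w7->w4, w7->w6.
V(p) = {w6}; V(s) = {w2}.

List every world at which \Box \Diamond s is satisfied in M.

Recall that \Box ψ holds at a world iff ψ holds at every accessible world, and \Diamond ψ holds iff ψ holds at some accessible world.
Let φ = \Box \Diamond s. Evaluate φ at each world:
  w0 (successors {w0, w1, w2, w4, w5, w6}): φ is false.
  w1 (successors {w1, w3, w4, w5, w6, w7}): φ is false.
  w2 (successors {w1, w2, w4, w6}): φ is false.
  w3 (successors {w2, w3, w6}): φ is false.
  w4 (successors {w3, w4, w5, w6, w7}): φ is false.
  w5 (successors {w0, w2, w3, w7}): φ is true.
  w6 (successors {w1, w4, w6}): φ is false.
  w7 (successors {w1, w2, w4, w6}): φ is false.
For instance, at w6:
  At w6: \Box \Diamond s requires \Diamond s at every successor {w1, w4, w6}.
    \Diamond s fails at w1, so \Box \Diamond s is false at w6.
      At w1: \Diamond s requires s at some successor in {w1, w3, w4, w5, w6, w7}.
        At w1: s is false.
        At w3: s is false.
        At w4: s is false.
        At w5: s is false.
        At w6: s is false.
        At w7: s is false.
      So \Diamond s is false at w1.
Satisfying worlds: {w5}

w5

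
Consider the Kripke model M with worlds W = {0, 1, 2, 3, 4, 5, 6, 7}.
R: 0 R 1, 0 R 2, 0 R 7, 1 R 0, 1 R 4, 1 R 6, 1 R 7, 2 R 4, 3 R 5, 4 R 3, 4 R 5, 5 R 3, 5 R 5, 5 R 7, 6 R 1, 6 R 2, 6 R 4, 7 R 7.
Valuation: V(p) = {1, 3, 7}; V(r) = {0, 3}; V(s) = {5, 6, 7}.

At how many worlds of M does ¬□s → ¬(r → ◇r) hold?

3

Recall that □ψ holds at a world iff ψ holds at every accessible world, and ◇ψ holds iff ψ holds at some accessible world.
Let φ = ¬□s → ¬(r → ◇r). Evaluate φ at each world:
  0 (successors {1, 2, 7}): φ is true.
  1 (successors {0, 4, 6, 7}): φ is false.
  2 (successors {4}): φ is false.
  3 (successors {5}): φ is true.
  4 (successors {3, 5}): φ is false.
  5 (successors {3, 5, 7}): φ is false.
  6 (successors {1, 2, 4}): φ is false.
  7 (successors {7}): φ is true.
For instance, at 1:
  At 1: ¬□s is true, ¬(r → ◇r) is false, so ¬□s → ¬(r → ◇r) is false.
    At 1: □s is false, so ¬□s is true.
      At 1: □s requires s at every successor {0, 4, 6, 7}.
        s fails at 0, so □s is false at 1.
    At 1: r → ◇r is true, so ¬(r → ◇r) is false.
      At 1: r is false, ◇r is true, so r → ◇r is true.
Satisfying worlds: {0, 3, 7}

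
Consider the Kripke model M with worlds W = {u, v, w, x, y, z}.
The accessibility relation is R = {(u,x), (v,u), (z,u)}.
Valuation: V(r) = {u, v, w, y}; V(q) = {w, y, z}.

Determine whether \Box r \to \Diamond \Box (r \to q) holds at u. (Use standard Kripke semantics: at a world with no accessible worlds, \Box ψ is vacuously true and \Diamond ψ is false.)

Yes

At u: \Box r is false, \Diamond \Box (r \to q) is true, so \Box r \to \Diamond \Box (r \to q) is true.
  At u: \Box r requires r at every successor {x}.
    r fails at x, so \Box r is false at u.
  At u: \Diamond \Box (r \to q) requires \Box (r \to q) at some successor in {x}.
    \Box (r \to q) holds at x, so \Diamond \Box (r \to q) is true at u.
      At x: no accessible worlds, so \Box (r \to q) holds vacuously.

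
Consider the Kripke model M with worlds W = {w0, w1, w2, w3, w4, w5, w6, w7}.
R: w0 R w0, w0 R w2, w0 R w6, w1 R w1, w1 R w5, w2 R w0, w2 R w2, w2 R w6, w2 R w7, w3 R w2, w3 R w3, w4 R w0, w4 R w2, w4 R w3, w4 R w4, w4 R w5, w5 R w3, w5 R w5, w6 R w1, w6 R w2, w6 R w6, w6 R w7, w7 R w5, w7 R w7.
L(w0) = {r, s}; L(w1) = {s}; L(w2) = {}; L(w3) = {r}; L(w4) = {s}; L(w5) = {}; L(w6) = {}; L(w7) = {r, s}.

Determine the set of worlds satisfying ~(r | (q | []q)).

Recall that []ψ holds at a world iff ψ holds at every accessible world, and <>ψ holds iff ψ holds at some accessible world.
Let φ = ~(r | (q | []q)). Evaluate φ at each world:
  w0 (successors {w0, w2, w6}): φ is false.
  w1 (successors {w1, w5}): φ is true.
  w2 (successors {w0, w2, w6, w7}): φ is true.
  w3 (successors {w2, w3}): φ is false.
  w4 (successors {w0, w2, w3, w4, w5}): φ is true.
  w5 (successors {w3, w5}): φ is true.
  w6 (successors {w1, w2, w6, w7}): φ is true.
  w7 (successors {w5, w7}): φ is false.
For instance, at w6:
  At w6: r | (q | []q) is false, so ~(r | (q | []q)) is true.
    At w6: r is false, q | []q is false, so r | (q | []q) is false.
      At w6: q is false, []q is false, so q | []q is false.
Satisfying worlds: {w1, w2, w4, w5, w6}

w1, w2, w4, w5, w6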